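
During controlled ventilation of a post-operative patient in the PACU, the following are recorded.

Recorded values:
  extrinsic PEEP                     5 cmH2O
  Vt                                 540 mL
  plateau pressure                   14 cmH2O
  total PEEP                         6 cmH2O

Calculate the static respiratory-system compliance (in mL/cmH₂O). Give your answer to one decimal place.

67.5

End-expiratory occlusion gives total PEEP = 6 cmH2O (intrinsic PEEP = 6 − 5 = 1). Use total PEEP for the elastic gradient.
Cstat = Vt / (Pplat − PEEPtotal) = 540 / (14 − 6) = 540 / 8.0 = 67.5 mL/cmH2O.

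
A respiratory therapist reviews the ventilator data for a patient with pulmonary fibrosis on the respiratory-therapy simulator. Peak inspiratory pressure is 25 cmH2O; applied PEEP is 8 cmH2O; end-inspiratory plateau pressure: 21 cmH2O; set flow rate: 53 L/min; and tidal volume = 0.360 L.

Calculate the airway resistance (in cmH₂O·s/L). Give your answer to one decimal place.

Flow: 53 L/min ÷ 60 = 0.8833 L/s.
Raw = (PIP − Pplat) / flow = (25 − 21) / 0.8833 = 4.0 / 0.8833 = 4.528 cmH2O·s/L.

4.5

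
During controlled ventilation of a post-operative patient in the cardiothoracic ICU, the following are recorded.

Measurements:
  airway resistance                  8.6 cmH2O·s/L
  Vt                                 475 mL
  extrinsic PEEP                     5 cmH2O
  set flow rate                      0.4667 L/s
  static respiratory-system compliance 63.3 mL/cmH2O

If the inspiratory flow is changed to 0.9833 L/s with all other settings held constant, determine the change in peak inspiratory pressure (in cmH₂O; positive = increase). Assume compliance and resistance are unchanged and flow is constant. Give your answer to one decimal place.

4.4

PIP = Vt/C + R·V̇ + PEEP (constant-flow equation of motion).
Only the resistive term changes: ΔPIP = R × ΔV̇ = 8.6 × (0.9833 − 0.4667) = 8.6 × 0.5166 = 4.443 cmH2O.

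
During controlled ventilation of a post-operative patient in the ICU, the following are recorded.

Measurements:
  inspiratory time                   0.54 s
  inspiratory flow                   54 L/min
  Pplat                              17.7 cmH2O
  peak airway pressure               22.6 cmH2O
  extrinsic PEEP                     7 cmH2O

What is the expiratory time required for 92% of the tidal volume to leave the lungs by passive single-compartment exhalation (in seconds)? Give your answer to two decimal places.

Flow: 54 L/min ÷ 60 = 0.9 L/s.
Vt = flow × Ti = 0.9 L/s × 0.54 s × 1000 mL/L = 486.0 mL.
R = (PIP − Pplat)/V̇ = (22.6 − 17.7) / 0.9 = 4.9/0.9 = 5.444 cmH2O·s/L.
C = Vt/(Pplat − PEEP) = 486.0 / (17.7 − 7) = 486.0/10.7 = 45.421 mL/cmH2O.
τ = R × C = 5.444 × 0.04542 L/cmH2O = 0.2473 s.
t = −τ·ln(1 − 0.92) = −0.2473·ln(0.08) = 0.6246 s.

0.62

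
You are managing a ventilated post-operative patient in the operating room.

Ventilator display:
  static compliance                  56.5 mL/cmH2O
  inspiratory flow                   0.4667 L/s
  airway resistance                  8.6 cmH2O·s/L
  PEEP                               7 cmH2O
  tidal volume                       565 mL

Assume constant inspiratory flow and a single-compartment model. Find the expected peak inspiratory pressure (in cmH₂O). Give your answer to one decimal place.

21.0

Equation of motion (constant flow): PIP = Vt/C + R·V̇ + PEEP.
PIP = 565/56.5 + 8.6×0.4667 + 7 = 10.0 + 4.014 + 7 = 21.014 cmH2O.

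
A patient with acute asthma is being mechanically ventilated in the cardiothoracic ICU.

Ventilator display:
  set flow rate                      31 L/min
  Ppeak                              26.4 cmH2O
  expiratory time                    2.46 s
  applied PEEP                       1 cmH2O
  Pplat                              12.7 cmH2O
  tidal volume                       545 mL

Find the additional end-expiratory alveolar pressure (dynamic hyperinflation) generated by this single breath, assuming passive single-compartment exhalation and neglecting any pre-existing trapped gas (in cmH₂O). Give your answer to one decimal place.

1.6

Flow: 31 L/min ÷ 60 = 0.5167 L/s.
R = (PIP − Pplat)/V̇ = (26.4 − 12.7) / 0.5167 = 13.7/0.5167 = 26.514 cmH2O·s/L.
C = Vt/(Pplat − PEEP) = 545.0 / (12.7 − 1) = 545.0/11.7 = 46.581 mL/cmH2O.
τ = R × C = 26.514 × 0.04658 L/cmH2O = 1.235 s.
Fraction remaining = e^(−Te/τ) = e^(−2.46/1.235) = 0.1364; trapped volume = 545.0 × 0.1364 = 74.338 mL.
Additional alveolar pressure from trapping ≈ V_trapped / C = 74.338 / 46.581 = 1.596 cmH2O.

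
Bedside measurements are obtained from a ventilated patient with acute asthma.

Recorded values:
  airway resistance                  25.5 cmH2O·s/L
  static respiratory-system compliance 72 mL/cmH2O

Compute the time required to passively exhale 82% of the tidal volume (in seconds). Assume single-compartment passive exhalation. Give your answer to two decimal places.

3.15

τ = R × C = 25.5 × 72 mL/cmH2O = 25.5 × 0.072 L/cmH2O = 1.836 s.
Exhaled fraction f = 1 − e^(−t/τ) → t = −τ·ln(1 − f) = −1.836·ln(0.18) = 3.148 s.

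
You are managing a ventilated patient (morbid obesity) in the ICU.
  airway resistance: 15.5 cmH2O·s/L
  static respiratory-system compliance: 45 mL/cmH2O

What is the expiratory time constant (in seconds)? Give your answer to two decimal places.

τ = R × C = 15.5 × 45 mL/cmH2O = 15.5 × 0.045 L/cmH2O = 0.6975 s.

0.70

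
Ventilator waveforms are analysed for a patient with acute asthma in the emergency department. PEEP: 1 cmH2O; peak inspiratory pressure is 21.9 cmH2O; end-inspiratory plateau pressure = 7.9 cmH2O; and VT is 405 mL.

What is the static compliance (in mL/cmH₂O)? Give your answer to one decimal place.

Cstat = Vt / (Pplat − PEEP) = 405 / (7.9 − 1) = 405 / 6.9 = 58.696 mL/cmH2O.

58.7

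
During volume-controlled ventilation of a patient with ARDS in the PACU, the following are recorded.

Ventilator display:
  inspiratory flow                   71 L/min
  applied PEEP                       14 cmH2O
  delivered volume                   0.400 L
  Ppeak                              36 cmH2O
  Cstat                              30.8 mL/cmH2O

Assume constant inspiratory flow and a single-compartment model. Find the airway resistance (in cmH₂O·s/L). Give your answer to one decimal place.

Flow: 71 L/min ÷ 60 = 1.1833 L/s.
Equation of motion (constant flow): PIP = Vt/C + R·V̇ + PEEP.
R·V̇ = PIP − Vt/C − PEEP = 36 − 400/30.8 − 14 = 36 − 12.987 − 14 = 9.013 cmH2O.
R = 9.013 / 1.1833 = 7.617 cmH2O·s/L.

7.6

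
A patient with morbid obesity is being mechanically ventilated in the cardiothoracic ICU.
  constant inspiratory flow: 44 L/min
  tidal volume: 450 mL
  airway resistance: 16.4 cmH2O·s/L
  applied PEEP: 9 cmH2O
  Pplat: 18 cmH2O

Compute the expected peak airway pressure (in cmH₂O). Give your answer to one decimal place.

30.0

Flow: 44 L/min ÷ 60 = 0.7333 L/s.
PIP = Pplat + Raw × flow = 18 + 16.4 × 0.7333 = 18 + 12.026 = 30.026 cmH2O.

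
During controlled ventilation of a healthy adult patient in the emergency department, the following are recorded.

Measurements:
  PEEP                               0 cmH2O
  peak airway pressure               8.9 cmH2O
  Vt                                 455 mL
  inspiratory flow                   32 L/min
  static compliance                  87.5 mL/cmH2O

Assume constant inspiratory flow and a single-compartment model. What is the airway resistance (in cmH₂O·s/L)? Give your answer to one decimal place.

Flow: 32 L/min ÷ 60 = 0.5333 L/s.
Equation of motion (constant flow): PIP = Vt/C + R·V̇ + PEEP.
R·V̇ = PIP − Vt/C − PEEP = 8.9 − 455/87.5 − 0 = 8.9 − 5.2 − 0 = 3.7 cmH2O.
R = 3.7 / 0.5333 = 6.938 cmH2O·s/L.

6.9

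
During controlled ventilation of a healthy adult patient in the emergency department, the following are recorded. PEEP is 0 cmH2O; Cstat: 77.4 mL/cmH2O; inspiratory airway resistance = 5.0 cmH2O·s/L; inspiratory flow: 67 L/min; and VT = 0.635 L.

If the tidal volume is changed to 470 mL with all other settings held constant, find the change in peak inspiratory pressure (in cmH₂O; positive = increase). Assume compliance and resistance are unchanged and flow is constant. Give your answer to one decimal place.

-2.1

PIP = Vt/C + R·V̇ + PEEP (constant-flow equation of motion).
Only the elastic term changes: ΔPIP = ΔVt / C = (470 − 635) / 77.4 = -2.132 cmH2O.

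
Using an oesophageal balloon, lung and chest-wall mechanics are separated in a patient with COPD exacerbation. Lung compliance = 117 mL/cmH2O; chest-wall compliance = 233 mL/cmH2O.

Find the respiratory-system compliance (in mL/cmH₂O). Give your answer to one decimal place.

Lung and chest wall are elastances in series: 1/Crs = 1/CL + 1/Ccw.
1/Crs = 1/117 + 1/233 = 0.01284.
Crs = 77.882 mL/cmH2O.

77.9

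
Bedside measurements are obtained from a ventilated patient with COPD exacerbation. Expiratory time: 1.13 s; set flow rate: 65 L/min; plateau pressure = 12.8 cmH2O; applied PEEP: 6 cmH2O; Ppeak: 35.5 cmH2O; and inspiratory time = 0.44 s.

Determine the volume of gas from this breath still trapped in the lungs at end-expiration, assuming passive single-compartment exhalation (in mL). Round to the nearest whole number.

221

Flow: 65 L/min ÷ 60 = 1.0833 L/s.
Vt = flow × Ti = 1.0833 L/s × 0.44 s × 1000 mL/L = 476.65 mL.
R = (PIP − Pplat)/V̇ = (35.5 − 12.8) / 1.0833 = 22.7/1.0833 = 20.954 cmH2O·s/L.
C = Vt/(Pplat − PEEP) = 476.65 / (12.8 − 6) = 476.65/6.8 = 70.096 mL/cmH2O.
τ = R × C = 20.954 × 0.0701 L/cmH2O = 1.469 s.
Fraction remaining = e^(−Te/τ) = e^(−1.13/1.469) = 0.4634.
Trapped volume = 476.65 × 0.4634 = 220.88 mL.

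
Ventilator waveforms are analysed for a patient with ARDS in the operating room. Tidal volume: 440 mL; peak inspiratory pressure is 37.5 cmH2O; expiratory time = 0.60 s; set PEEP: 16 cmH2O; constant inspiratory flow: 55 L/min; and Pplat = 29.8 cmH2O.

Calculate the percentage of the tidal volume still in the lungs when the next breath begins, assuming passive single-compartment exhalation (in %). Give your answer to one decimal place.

10.6

Flow: 55 L/min ÷ 60 = 0.9167 L/s.
R = (PIP − Pplat)/V̇ = (37.5 − 29.8) / 0.9167 = 7.7/0.9167 = 8.4 cmH2O·s/L.
C = Vt/(Pplat − PEEP) = 440.0 / (29.8 − 16) = 440.0/13.8 = 31.884 mL/cmH2O.
τ = R × C = 8.4 × 0.03188 L/cmH2O = 0.2678 s.
Fraction remaining at end-expiration = e^(−Te/τ) = e^(−0.60/0.2678) = 0.1064 → 10.64%.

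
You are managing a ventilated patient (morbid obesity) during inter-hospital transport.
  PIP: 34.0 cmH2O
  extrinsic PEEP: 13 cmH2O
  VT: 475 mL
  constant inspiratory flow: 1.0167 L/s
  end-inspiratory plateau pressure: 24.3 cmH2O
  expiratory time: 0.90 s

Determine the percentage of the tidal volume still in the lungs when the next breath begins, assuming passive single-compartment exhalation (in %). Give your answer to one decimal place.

10.6

R = (PIP − Pplat)/V̇ = (34.0 − 24.3) / 1.0167 = 9.7/1.0167 = 9.541 cmH2O·s/L.
C = Vt/(Pplat − PEEP) = 475.0 / (24.3 − 13) = 475.0/11.3 = 42.035 mL/cmH2O.
τ = R × C = 9.541 × 0.04204 L/cmH2O = 0.4011 s.
Fraction remaining at end-expiration = e^(−Te/τ) = e^(−0.90/0.4011) = 0.1061 → 10.61%.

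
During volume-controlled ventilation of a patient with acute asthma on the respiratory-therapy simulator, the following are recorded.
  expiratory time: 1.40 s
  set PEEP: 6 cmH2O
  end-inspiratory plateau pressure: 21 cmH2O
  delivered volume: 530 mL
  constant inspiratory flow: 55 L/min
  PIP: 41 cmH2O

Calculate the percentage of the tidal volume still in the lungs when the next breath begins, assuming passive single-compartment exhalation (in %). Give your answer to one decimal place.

Flow: 55 L/min ÷ 60 = 0.9167 L/s.
R = (PIP − Pplat)/V̇ = (41 − 21) / 0.9167 = 20.0/0.9167 = 21.817 cmH2O·s/L.
C = Vt/(Pplat − PEEP) = 530.0 / (21 − 6) = 530.0/15.0 = 35.333 mL/cmH2O.
τ = R × C = 21.817 × 0.03533 L/cmH2O = 0.7708 s.
Fraction remaining at end-expiration = e^(−Te/τ) = e^(−1.40/0.7708) = 0.1626 → 16.26%.

16.3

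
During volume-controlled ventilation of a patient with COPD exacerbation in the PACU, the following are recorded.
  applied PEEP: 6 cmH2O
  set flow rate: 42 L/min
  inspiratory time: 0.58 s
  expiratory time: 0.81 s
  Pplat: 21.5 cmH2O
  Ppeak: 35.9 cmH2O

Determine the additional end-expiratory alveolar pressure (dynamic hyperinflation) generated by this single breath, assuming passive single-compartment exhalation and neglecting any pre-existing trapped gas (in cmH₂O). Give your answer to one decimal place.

Flow: 42 L/min ÷ 60 = 0.7 L/s.
Vt = flow × Ti = 0.7 L/s × 0.58 s × 1000 mL/L = 406.0 mL.
R = (PIP − Pplat)/V̇ = (35.9 − 21.5) / 0.7 = 14.4/0.7 = 20.571 cmH2O·s/L.
C = Vt/(Pplat − PEEP) = 406.0 / (21.5 − 6) = 406.0/15.5 = 26.194 mL/cmH2O.
τ = R × C = 20.571 × 0.02619 L/cmH2O = 0.5388 s.
Fraction remaining = e^(−Te/τ) = e^(−0.81/0.5388) = 0.2224; trapped volume = 406.0 × 0.2224 = 90.294 mL.
Additional alveolar pressure from trapping ≈ V_trapped / C = 90.294 / 26.194 = 3.447 cmH2O.

3.4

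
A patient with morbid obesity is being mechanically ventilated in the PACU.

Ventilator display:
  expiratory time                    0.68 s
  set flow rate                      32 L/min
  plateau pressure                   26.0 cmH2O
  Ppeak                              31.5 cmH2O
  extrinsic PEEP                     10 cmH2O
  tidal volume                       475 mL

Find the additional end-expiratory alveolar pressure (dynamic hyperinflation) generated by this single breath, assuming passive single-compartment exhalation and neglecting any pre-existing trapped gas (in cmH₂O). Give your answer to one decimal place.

Flow: 32 L/min ÷ 60 = 0.5333 L/s.
R = (PIP − Pplat)/V̇ = (31.5 − 26.0) / 0.5333 = 5.5/0.5333 = 10.313 cmH2O·s/L.
C = Vt/(Pplat − PEEP) = 475.0 / (26.0 − 10) = 475.0/16.0 = 29.688 mL/cmH2O.
τ = R × C = 10.313 × 0.02969 L/cmH2O = 0.3062 s.
Fraction remaining = e^(−Te/τ) = e^(−0.68/0.3062) = 0.1085; trapped volume = 475.0 × 0.1085 = 51.538 mL.
Additional alveolar pressure from trapping ≈ V_trapped / C = 51.538 / 29.688 = 1.736 cmH2O.

1.7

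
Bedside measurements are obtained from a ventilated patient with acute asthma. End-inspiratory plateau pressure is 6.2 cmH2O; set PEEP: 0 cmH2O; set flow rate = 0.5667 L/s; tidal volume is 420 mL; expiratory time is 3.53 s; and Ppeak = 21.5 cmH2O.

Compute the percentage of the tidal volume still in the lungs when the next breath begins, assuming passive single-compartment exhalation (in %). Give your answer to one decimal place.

R = (PIP − Pplat)/V̇ = (21.5 − 6.2) / 0.5667 = 15.3/0.5667 = 26.998 cmH2O·s/L.
C = Vt/(Pplat − PEEP) = 420.0 / (6.2 − 0) = 420.0/6.2 = 67.742 mL/cmH2O.
τ = R × C = 26.998 × 0.06774 L/cmH2O = 1.829 s.
Fraction remaining at end-expiration = e^(−Te/τ) = e^(−3.53/1.829) = 0.1451 → 14.51%.

14.5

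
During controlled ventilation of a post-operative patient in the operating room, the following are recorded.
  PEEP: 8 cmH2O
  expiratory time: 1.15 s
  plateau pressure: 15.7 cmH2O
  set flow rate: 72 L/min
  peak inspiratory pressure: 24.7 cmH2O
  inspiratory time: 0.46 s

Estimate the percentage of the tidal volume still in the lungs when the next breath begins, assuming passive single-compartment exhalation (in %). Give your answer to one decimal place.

Flow: 72 L/min ÷ 60 = 1.2 L/s.
Vt = flow × Ti = 1.2 L/s × 0.46 s × 1000 mL/L = 552.0 mL.
R = (PIP − Pplat)/V̇ = (24.7 − 15.7) / 1.2 = 9.0/1.2 = 7.5 cmH2O·s/L.
C = Vt/(Pplat − PEEP) = 552.0 / (15.7 − 8) = 552.0/7.7 = 71.688 mL/cmH2O.
τ = R × C = 7.5 × 0.07169 L/cmH2O = 0.5377 s.
Fraction remaining at end-expiration = e^(−Te/τ) = e^(−1.15/0.5377) = 0.1178 → 11.78%.

11.8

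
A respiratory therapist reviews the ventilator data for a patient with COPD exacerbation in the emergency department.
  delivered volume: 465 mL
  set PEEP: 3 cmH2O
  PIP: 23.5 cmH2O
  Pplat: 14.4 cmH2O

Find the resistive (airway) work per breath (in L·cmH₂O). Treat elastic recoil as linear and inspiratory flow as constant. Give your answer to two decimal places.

With constant inspiratory flow the resistive pressure is constant at PIP − Pplat = 23.5 − 14.4 = 9.1 cmH2O, so resistive work = 9.1 × 0.465 = 4.232 L·cmH2O.

4.23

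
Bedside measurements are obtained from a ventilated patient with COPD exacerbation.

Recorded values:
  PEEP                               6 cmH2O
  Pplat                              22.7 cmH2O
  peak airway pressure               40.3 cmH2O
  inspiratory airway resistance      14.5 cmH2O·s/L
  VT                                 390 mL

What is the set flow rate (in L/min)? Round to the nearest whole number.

73

flow = (PIP − Pplat) / Raw = (40.3 − 22.7) / 14.5 = 1.214 L/s × 60 = 72.84 L/min.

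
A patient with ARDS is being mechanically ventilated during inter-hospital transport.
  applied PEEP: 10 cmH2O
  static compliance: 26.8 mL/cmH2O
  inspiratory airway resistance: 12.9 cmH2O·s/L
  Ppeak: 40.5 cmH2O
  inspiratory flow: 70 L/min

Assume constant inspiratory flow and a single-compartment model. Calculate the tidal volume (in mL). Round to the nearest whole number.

Flow: 70 L/min ÷ 60 = 1.1667 L/s.
Equation of motion (constant flow): PIP = Vt/C + R·V̇ + PEEP.
Vt/C = PIP − R·V̇ − PEEP = 40.5 − 15.05 − 10 = 15.45 cmH2O.
Vt = C × 15.45 = 26.8 × 15.45 = 414.06 mL.

414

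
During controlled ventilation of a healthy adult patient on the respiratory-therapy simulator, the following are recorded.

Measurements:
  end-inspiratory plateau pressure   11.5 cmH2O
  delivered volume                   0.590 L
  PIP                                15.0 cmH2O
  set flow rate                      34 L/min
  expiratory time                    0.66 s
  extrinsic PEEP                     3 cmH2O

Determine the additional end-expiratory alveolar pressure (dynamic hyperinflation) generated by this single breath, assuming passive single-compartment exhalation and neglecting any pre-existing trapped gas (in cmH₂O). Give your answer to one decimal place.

1.8

Flow: 34 L/min ÷ 60 = 0.5667 L/s.
R = (PIP − Pplat)/V̇ = (15.0 − 11.5) / 0.5667 = 3.5/0.5667 = 6.176 cmH2O·s/L.
C = Vt/(Pplat − PEEP) = 590.0 / (11.5 − 3) = 590.0/8.5 = 69.412 mL/cmH2O.
τ = R × C = 6.176 × 0.06941 L/cmH2O = 0.4287 s.
Fraction remaining = e^(−Te/τ) = e^(−0.66/0.4287) = 0.2145; trapped volume = 590.0 × 0.2145 = 126.56 mL.
Additional alveolar pressure from trapping ≈ V_trapped / C = 126.56 / 69.412 = 1.823 cmH2O.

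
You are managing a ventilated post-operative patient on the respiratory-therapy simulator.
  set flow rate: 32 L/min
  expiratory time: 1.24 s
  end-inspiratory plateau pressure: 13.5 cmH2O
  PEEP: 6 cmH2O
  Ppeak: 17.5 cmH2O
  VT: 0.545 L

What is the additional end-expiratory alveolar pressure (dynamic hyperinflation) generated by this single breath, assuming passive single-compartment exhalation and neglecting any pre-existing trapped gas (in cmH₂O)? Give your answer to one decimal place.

Flow: 32 L/min ÷ 60 = 0.5333 L/s.
R = (PIP − Pplat)/V̇ = (17.5 − 13.5) / 0.5333 = 4.0/0.5333 = 7.5 cmH2O·s/L.
C = Vt/(Pplat − PEEP) = 545.0 / (13.5 − 6) = 545.0/7.5 = 72.667 mL/cmH2O.
τ = R × C = 7.5 × 0.07267 L/cmH2O = 0.545 s.
Fraction remaining = e^(−Te/τ) = e^(−1.24/0.545) = 0.1028; trapped volume = 545.0 × 0.1028 = 56.026 mL.
Additional alveolar pressure from trapping ≈ V_trapped / C = 56.026 / 72.667 = 0.771 cmH2O.

0.8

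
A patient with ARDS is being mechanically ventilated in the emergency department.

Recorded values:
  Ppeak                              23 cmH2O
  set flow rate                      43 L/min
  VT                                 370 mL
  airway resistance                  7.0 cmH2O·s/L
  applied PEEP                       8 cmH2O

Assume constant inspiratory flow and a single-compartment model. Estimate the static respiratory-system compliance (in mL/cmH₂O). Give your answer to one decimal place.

Flow: 43 L/min ÷ 60 = 0.7167 L/s.
Equation of motion (constant flow): PIP = Vt/C + R·V̇ + PEEP.
Vt/C = PIP − R·V̇ − PEEP = 23 − 7.0×0.7167 − 8 = 23 − 5.017 − 8 = 9.983 cmH2O.
C = Vt / 9.983 = 370 / 9.983 = 37.063 mL/cmH2O.

37.1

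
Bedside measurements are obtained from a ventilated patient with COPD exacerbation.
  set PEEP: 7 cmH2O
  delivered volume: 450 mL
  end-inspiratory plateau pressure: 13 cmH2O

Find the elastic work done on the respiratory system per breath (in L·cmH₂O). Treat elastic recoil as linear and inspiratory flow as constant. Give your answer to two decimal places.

1.35

Elastic work ≈ ½ × (Pplat − PEEP) × Vt = 0.5 × (13 − 7) × 0.450 L = 0.5 × 6.0 × 0.450 = 1.35 L·cmH2O.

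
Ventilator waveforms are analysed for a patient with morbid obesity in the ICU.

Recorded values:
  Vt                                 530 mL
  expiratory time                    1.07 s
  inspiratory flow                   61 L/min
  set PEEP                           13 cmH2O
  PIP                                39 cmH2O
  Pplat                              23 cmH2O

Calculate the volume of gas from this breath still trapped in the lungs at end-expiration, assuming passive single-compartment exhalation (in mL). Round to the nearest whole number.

147

Flow: 61 L/min ÷ 60 = 1.0167 L/s.
R = (PIP − Pplat)/V̇ = (39 − 23) / 1.0167 = 16.0/1.0167 = 15.737 cmH2O·s/L.
C = Vt/(Pplat − PEEP) = 530.0 / (23 − 13) = 530.0/10.0 = 53.0 mL/cmH2O.
τ = R × C = 15.737 × 0.053 L/cmH2O = 0.8341 s.
Fraction remaining = e^(−Te/τ) = e^(−1.07/0.8341) = 0.2773.
Trapped volume = 530.0 × 0.2773 = 146.97 mL.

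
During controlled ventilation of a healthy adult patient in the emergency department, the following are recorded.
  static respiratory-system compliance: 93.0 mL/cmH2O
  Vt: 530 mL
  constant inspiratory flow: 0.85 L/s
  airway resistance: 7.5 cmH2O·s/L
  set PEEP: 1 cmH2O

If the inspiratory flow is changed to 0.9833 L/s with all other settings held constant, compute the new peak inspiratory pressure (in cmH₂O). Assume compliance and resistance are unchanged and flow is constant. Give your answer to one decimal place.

PIP = Vt/C + R·V̇ + PEEP (constant-flow equation of motion).
Only the resistive term changes: ΔPIP = R × ΔV̇ = 7.5 × (0.9833 − 0.85) = 7.5 × 0.1333 = 0.9998 cmH2O.
Original PIP = 530/93.0 + 7.5×0.85 + 1 = 13.074 cmH2O; new PIP = 13.074 + (0.9998) = 14.074 cmH2O.

14.1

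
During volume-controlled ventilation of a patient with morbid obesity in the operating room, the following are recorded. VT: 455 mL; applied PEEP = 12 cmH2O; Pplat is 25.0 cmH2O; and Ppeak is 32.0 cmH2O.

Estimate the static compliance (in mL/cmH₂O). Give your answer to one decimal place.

Cstat = Vt / (Pplat − PEEP) = 455 / (25.0 − 12) = 455 / 13.0 = 35.0 mL/cmH2O.

35.0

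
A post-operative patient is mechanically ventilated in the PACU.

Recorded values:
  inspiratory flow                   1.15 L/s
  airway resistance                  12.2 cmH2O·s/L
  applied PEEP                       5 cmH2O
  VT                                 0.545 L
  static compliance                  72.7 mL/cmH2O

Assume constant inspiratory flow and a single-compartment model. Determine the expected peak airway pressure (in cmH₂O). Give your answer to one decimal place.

Equation of motion (constant flow): PIP = Vt/C + R·V̇ + PEEP.
PIP = 545/72.7 + 12.2×1.15 + 5 = 7.497 + 14.03 + 5 = 26.527 cmH2O.

26.5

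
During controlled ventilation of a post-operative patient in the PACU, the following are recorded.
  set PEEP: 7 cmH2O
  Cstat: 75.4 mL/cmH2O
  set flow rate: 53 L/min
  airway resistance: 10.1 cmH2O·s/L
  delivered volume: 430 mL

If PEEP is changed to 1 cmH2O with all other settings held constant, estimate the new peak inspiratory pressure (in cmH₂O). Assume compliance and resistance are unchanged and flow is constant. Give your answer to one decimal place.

Flow: 53 L/min ÷ 60 = 0.8833 L/s.
PIP = Vt/C + R·V̇ + PEEP (constant-flow equation of motion).
Only the baseline term changes: ΔPIP = ΔPEEP = 1 − 7 = -6.0 cmH2O.
Original PIP = 430/75.4 + 10.1×0.8833 + 7 = 21.624 cmH2O; new PIP = 21.624 + (-6.0) = 15.624 cmH2O.

15.6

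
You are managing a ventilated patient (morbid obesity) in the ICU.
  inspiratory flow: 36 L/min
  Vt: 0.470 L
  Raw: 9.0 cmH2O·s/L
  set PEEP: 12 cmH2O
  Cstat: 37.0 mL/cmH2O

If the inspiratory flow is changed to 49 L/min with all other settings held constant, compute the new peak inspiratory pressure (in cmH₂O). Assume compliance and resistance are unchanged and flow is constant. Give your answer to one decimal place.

32.1

Flow: 36 L/min ÷ 60 = 0.6 L/s.
New flow: 49 L/min ÷ 60 = 0.8167 L/s.
PIP = Vt/C + R·V̇ + PEEP (constant-flow equation of motion).
Only the resistive term changes: ΔPIP = R × ΔV̇ = 9.0 × (0.8167 − 0.6) = 9.0 × 0.2167 = 1.95 cmH2O.
Original PIP = 470/37.0 + 9.0×0.6 + 12 = 30.103 cmH2O; new PIP = 30.103 + (1.95) = 32.053 cmH2O.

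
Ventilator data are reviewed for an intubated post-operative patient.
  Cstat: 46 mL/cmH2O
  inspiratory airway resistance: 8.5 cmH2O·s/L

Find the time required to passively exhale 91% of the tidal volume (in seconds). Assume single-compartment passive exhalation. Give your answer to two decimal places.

τ = R × C = 8.5 × 46 mL/cmH2O = 8.5 × 0.046 L/cmH2O = 0.391 s.
Exhaled fraction f = 1 − e^(−t/τ) → t = −τ·ln(1 − f) = −0.391·ln(0.09) = 0.9415 s.

0.94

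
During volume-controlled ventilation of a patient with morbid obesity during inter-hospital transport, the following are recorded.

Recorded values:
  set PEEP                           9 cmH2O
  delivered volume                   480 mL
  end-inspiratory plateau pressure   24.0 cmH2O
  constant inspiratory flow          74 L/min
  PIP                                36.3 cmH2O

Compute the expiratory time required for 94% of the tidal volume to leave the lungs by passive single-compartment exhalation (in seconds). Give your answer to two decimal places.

Flow: 74 L/min ÷ 60 = 1.2333 L/s.
R = (PIP − Pplat)/V̇ = (36.3 − 24.0) / 1.2333 = 12.3/1.2333 = 9.973 cmH2O·s/L.
C = Vt/(Pplat − PEEP) = 480.0 / (24.0 − 9) = 480.0/15.0 = 32.0 mL/cmH2O.
τ = R × C = 9.973 × 0.032 L/cmH2O = 0.3191 s.
t = −τ·ln(1 − 0.94) = −0.3191·ln(0.06) = 0.8978 s.

0.90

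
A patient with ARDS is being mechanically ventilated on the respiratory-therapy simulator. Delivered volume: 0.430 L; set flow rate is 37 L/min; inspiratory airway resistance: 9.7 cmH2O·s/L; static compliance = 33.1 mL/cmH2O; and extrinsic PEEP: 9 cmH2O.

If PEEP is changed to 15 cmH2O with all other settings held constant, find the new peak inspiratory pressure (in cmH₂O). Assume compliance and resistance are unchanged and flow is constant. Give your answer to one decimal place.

Flow: 37 L/min ÷ 60 = 0.6167 L/s.
PIP = Vt/C + R·V̇ + PEEP (constant-flow equation of motion).
Only the baseline term changes: ΔPIP = ΔPEEP = 15 − 9 = 6.0 cmH2O.
Original PIP = 430/33.1 + 9.7×0.6167 + 9 = 27.973 cmH2O; new PIP = 27.973 + (6.0) = 33.973 cmH2O.

34.0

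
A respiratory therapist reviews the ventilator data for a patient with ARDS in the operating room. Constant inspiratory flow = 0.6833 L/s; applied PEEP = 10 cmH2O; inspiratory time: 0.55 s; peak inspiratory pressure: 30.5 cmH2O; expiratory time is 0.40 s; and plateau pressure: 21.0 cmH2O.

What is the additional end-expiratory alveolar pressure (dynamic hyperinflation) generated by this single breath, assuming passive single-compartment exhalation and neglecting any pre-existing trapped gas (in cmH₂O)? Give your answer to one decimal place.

Vt = flow × Ti = 0.6833 L/s × 0.55 s × 1000 mL/L = 375.82 mL.
R = (PIP − Pplat)/V̇ = (30.5 − 21.0) / 0.6833 = 9.5/0.6833 = 13.903 cmH2O·s/L.
C = Vt/(Pplat − PEEP) = 375.82 / (21.0 − 10) = 375.82/11.0 = 34.165 mL/cmH2O.
τ = R × C = 13.903 × 0.03417 L/cmH2O = 0.4751 s.
Fraction remaining = e^(−Te/τ) = e^(−0.40/0.4751) = 0.4309; trapped volume = 375.82 × 0.4309 = 161.94 mL.
Additional alveolar pressure from trapping ≈ V_trapped / C = 161.94 / 34.165 = 4.74 cmH2O.

4.7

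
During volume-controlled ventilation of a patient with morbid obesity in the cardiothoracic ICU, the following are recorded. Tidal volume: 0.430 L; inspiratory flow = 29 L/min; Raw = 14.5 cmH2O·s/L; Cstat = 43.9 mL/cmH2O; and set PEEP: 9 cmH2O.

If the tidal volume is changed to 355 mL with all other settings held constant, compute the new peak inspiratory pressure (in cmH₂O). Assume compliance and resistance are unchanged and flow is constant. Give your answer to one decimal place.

Flow: 29 L/min ÷ 60 = 0.4833 L/s.
PIP = Vt/C + R·V̇ + PEEP (constant-flow equation of motion).
Only the elastic term changes: ΔPIP = ΔVt / C = (355 − 430) / 43.9 = -1.708 cmH2O.
Original PIP = 430/43.9 + 14.5×0.4833 + 9 = 25.803 cmH2O; new PIP = 25.803 + (-1.708) = 24.095 cmH2O.

24.1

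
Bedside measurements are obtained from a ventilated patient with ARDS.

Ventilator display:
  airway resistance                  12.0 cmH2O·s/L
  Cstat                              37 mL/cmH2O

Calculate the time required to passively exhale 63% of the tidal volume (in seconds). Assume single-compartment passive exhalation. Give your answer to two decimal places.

0.44

τ = R × C = 12.0 × 37 mL/cmH2O = 12.0 × 0.037 L/cmH2O = 0.444 s.
Exhaled fraction f = 1 − e^(−t/τ) → t = −τ·ln(1 − f) = −0.444·ln(0.37) = 0.4414 s.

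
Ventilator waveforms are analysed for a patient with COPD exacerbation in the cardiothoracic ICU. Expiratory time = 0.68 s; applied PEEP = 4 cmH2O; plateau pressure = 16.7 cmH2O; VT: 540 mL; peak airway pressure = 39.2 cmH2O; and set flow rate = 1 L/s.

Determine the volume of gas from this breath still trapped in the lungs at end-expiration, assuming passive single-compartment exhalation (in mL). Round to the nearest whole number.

265

R = (PIP − Pplat)/V̇ = (39.2 − 16.7) / 1 = 22.5/1 = 22.5 cmH2O·s/L.
C = Vt/(Pplat − PEEP) = 540.0 / (16.7 − 4) = 540.0/12.7 = 42.52 mL/cmH2O.
τ = R × C = 22.5 × 0.04252 L/cmH2O = 0.9567 s.
Fraction remaining = e^(−Te/τ) = e^(−0.68/0.9567) = 0.4913.
Trapped volume = 540.0 × 0.4913 = 265.3 mL.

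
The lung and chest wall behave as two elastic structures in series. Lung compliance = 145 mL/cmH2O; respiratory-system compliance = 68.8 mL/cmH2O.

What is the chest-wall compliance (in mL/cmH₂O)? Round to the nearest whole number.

1/Ccw = 1/Crs − 1/CL.
1/Ccw = 1/68.8 − 1/145 = 0.007638.
Ccw = 130.92 mL/cmH2O.

131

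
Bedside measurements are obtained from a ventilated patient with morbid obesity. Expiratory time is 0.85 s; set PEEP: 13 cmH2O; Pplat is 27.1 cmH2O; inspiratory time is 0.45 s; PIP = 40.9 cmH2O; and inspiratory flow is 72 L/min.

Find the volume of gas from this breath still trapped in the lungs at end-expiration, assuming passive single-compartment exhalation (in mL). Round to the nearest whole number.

78

Flow: 72 L/min ÷ 60 = 1.2 L/s.
Vt = flow × Ti = 1.2 L/s × 0.45 s × 1000 mL/L = 540.0 mL.
R = (PIP − Pplat)/V̇ = (40.9 − 27.1) / 1.2 = 13.8/1.2 = 11.5 cmH2O·s/L.
C = Vt/(Pplat − PEEP) = 540.0 / (27.1 − 13) = 540.0/14.1 = 38.298 mL/cmH2O.
τ = R × C = 11.5 × 0.0383 L/cmH2O = 0.4405 s.
Fraction remaining = e^(−Te/τ) = e^(−0.85/0.4405) = 0.1452.
Trapped volume = 540.0 × 0.1452 = 78.408 mL.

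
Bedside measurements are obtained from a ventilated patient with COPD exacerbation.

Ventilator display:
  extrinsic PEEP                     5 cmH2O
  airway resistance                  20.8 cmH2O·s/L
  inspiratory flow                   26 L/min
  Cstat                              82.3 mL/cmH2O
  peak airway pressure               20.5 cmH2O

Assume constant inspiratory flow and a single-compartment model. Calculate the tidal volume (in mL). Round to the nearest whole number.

Flow: 26 L/min ÷ 60 = 0.4333 L/s.
Equation of motion (constant flow): PIP = Vt/C + R·V̇ + PEEP.
Vt/C = PIP − R·V̇ − PEEP = 20.5 − 9.013 − 5 = 6.487 cmH2O.
Vt = C × 6.487 = 82.3 × 6.487 = 533.88 mL.

534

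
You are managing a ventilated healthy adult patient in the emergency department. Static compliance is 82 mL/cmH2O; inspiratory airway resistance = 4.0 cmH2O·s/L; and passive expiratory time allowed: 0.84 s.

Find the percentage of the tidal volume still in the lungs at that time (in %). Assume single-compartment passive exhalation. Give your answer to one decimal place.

7.7

τ = R × C = 4.0 × 82 mL/cmH2O = 4.0 × 0.082 L/cmH2O = 0.328 s.
Passive exhalation: V(t)/V₀ = e^(−t/τ) = e^(−0.84/0.328) = 0.07723.
Fraction remaining = 0.07723 → 7.723%.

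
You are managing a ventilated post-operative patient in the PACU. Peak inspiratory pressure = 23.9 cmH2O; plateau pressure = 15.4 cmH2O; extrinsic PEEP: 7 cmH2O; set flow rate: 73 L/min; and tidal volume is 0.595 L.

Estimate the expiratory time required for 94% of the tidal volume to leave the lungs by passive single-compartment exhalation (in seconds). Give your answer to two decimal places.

Flow: 73 L/min ÷ 60 = 1.2167 L/s.
R = (PIP − Pplat)/V̇ = (23.9 − 15.4) / 1.2167 = 8.5/1.2167 = 6.986 cmH2O·s/L.
C = Vt/(Pplat − PEEP) = 595.0 / (15.4 − 7) = 595.0/8.4 = 70.833 mL/cmH2O.
τ = R × C = 6.986 × 0.07083 L/cmH2O = 0.4948 s.
t = −τ·ln(1 − 0.94) = −0.4948·ln(0.06) = 1.392 s.

1.39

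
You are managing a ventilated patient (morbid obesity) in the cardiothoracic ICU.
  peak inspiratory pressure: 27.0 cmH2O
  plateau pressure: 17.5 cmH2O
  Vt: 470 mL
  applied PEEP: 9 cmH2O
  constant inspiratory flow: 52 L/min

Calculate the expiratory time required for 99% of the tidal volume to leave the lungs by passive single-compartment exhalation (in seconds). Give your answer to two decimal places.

2.79

Flow: 52 L/min ÷ 60 = 0.8667 L/s.
R = (PIP − Pplat)/V̇ = (27.0 − 17.5) / 0.8667 = 9.5/0.8667 = 10.961 cmH2O·s/L.
C = Vt/(Pplat − PEEP) = 470.0 / (17.5 − 9) = 470.0/8.5 = 55.294 mL/cmH2O.
τ = R × C = 10.961 × 0.05529 L/cmH2O = 0.606 s.
t = −τ·ln(1 − 0.99) = −0.606·ln(0.01) = 2.791 s.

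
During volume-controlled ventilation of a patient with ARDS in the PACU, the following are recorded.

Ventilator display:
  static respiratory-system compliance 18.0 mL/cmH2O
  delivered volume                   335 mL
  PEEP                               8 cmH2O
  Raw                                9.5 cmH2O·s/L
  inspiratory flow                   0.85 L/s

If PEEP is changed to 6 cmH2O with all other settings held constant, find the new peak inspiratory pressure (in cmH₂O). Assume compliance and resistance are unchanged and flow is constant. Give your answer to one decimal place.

PIP = Vt/C + R·V̇ + PEEP (constant-flow equation of motion).
Only the baseline term changes: ΔPIP = ΔPEEP = 6 − 8 = -2.0 cmH2O.
Original PIP = 335/18.0 + 9.5×0.85 + 8 = 34.686 cmH2O; new PIP = 34.686 + (-2.0) = 32.686 cmH2O.

32.7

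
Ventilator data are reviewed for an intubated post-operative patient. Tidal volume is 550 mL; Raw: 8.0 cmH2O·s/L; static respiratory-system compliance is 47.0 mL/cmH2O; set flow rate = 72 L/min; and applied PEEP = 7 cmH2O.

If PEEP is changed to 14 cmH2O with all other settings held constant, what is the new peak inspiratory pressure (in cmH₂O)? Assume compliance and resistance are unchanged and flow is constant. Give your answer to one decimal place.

Flow: 72 L/min ÷ 60 = 1.2 L/s.
PIP = Vt/C + R·V̇ + PEEP (constant-flow equation of motion).
Only the baseline term changes: ΔPIP = ΔPEEP = 14 − 7 = 7.0 cmH2O.
Original PIP = 550/47.0 + 8.0×1.2 + 7 = 28.302 cmH2O; new PIP = 28.302 + (7.0) = 35.302 cmH2O.

35.3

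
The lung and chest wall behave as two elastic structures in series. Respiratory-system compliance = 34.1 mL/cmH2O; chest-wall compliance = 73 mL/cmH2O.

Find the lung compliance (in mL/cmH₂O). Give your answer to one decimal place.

1/CL = 1/Crs − 1/Ccw.
1/CL = 1/34.1 − 1/73 = 0.01563.
CL = 63.98 mL/cmH2O.

64.0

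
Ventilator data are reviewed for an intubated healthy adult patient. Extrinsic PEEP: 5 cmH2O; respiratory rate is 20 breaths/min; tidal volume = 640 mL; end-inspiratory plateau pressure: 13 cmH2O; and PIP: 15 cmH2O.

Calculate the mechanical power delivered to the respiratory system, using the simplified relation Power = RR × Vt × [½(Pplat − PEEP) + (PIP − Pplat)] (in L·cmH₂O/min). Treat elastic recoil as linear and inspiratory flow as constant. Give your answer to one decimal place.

76.8

Per-breath work = Vt × [½(Pplat−PEEP) + (PIP−Pplat)] = 0.640 × [0.5×8.0 + 2.0] = 0.640 × 6.0 = 3.84 L·cmH2O.
Power = 20 × 3.84 = 76.8 L·cmH2O/min.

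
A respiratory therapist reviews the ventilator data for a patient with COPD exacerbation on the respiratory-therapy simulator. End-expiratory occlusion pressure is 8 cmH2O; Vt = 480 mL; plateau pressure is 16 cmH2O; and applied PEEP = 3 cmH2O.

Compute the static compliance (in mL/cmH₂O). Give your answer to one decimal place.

End-expiratory occlusion gives total PEEP = 8 cmH2O (intrinsic PEEP = 8 − 3 = 5). Use total PEEP for the elastic gradient.
Cstat = Vt / (Pplat − PEEPtotal) = 480 / (16 − 8) = 480 / 8.0 = 60.0 mL/cmH2O.

60.0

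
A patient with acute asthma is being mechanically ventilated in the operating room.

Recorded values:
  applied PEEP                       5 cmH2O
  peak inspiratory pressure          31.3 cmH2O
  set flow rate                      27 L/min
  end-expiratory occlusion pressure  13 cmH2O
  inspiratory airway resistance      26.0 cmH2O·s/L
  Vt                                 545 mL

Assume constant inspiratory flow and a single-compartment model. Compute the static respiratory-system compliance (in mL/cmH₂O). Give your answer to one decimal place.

82.6

Flow: 27 L/min ÷ 60 = 0.45 L/s.
Total PEEP = 13 cmH2O (set 5 + intrinsic 8); this is the baseline alveolar pressure.
Equation of motion (constant flow): PIP = Vt/C + R·V̇ + PEEP.
Vt/C = PIP − R·V̇ − PEEP = 31.3 − 26.0×0.45 − 13 = 31.3 − 11.7 − 13 = 6.6 cmH2O.
C = Vt / 6.6 = 545 / 6.6 = 82.576 mL/cmH2O.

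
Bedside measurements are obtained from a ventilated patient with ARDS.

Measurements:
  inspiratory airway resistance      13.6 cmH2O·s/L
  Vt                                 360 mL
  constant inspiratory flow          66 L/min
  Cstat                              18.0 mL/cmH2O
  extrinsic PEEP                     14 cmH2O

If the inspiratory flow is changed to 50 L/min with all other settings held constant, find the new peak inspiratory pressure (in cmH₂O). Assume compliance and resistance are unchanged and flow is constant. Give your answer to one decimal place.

Flow: 66 L/min ÷ 60 = 1.1 L/s.
New flow: 50 L/min ÷ 60 = 0.8333 L/s.
PIP = Vt/C + R·V̇ + PEEP (constant-flow equation of motion).
Only the resistive term changes: ΔPIP = R × ΔV̇ = 13.6 × (0.8333 − 1.1) = 13.6 × -0.2667 = -3.627 cmH2O.
Original PIP = 360/18.0 + 13.6×1.1 + 14 = 48.96 cmH2O; new PIP = 48.96 + (-3.627) = 45.333 cmH2O.

45.3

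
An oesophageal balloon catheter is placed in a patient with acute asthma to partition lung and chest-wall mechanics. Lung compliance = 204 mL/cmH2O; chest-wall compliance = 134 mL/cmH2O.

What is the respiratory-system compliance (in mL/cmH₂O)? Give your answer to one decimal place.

Lung and chest wall are elastances in series: 1/Crs = 1/CL + 1/Ccw.
1/Crs = 1/204 + 1/134 = 0.01236.
Crs = 80.906 mL/cmH2O.

80.9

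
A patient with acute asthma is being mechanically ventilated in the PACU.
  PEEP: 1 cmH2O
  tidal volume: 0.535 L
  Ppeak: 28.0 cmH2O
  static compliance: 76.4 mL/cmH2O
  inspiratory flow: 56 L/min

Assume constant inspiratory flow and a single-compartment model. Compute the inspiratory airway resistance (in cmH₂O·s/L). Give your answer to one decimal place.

Flow: 56 L/min ÷ 60 = 0.9333 L/s.
Equation of motion (constant flow): PIP = Vt/C + R·V̇ + PEEP.
R·V̇ = PIP − Vt/C − PEEP = 28.0 − 535/76.4 − 1 = 28.0 − 7.003 − 1 = 19.997 cmH2O.
R = 19.997 / 0.9333 = 21.426 cmH2O·s/L.

21.4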